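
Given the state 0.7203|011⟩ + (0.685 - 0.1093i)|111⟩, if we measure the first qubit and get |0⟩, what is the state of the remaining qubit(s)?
|11⟩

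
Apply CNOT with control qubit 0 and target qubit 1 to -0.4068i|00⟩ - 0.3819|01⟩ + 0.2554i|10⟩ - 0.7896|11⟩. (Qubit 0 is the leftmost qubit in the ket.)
-0.4068i|00⟩ - 0.3819|01⟩ - 0.7896|10⟩ + 0.2554i|11⟩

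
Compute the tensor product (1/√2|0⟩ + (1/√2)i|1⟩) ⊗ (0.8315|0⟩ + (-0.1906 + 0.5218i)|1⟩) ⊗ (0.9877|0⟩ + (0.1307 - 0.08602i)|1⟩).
0.5807|000⟩ + (0.07685 - 0.05058i)|001⟩ + (-0.1331 + 0.3644i)|010⟩ + (0.01412 + 0.05982i)|011⟩ + 0.5807i|100⟩ + (0.05058 + 0.07685i)|101⟩ + (-0.3644 - 0.1331i)|110⟩ + (-0.05982 + 0.01412i)|111⟩

amp(|b₁b₂…⟩) = product of the factor amplitudes for bits b₁, b₂, …; only kets whose every factor amplitude is nonzero survive.
|000⟩: (1/√2)(0.8315)(0.9877) = 0.5807
|001⟩: (1/√2)(0.8315)(0.1307 - 0.08602i) = (0.07685 - 0.05058i)
|010⟩: (1/√2)(-0.1906 + 0.5218i)(0.9877) = (-0.1331 + 0.3644i)
|011⟩: (1/√2)(-0.1906 + 0.5218i)(0.1307 - 0.08602i) = (0.01412 + 0.05982i)
|100⟩: ((1/√2)i)(0.8315)(0.9877) = 0.5807i
|101⟩: ((1/√2)i)(0.8315)(0.1307 - 0.08602i) = (0.05058 + 0.07685i)
|110⟩: ((1/√2)i)(-0.1906 + 0.5218i)(0.9877) = (-0.3644 - 0.1331i)
|111⟩: ((1/√2)i)(-0.1906 + 0.5218i)(0.1307 - 0.08602i) = (-0.05982 + 0.01412i)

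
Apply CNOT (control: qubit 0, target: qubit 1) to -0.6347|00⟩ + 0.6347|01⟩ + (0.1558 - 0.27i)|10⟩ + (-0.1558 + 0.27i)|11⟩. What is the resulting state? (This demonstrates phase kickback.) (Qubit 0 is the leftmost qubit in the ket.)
-0.6347|00⟩ + 0.6347|01⟩ + (-0.1558 + 0.27i)|10⟩ + (0.1558 - 0.27i)|11⟩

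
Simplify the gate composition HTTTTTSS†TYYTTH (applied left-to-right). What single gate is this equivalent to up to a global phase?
I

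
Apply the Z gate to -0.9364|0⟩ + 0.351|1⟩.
-0.9364|0⟩ - 0.351|1⟩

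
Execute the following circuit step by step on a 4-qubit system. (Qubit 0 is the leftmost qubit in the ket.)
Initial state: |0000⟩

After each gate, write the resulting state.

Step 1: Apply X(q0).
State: |1000⟩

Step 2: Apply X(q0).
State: |0000⟩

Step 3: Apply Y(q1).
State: i|0100⟩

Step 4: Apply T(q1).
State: (-1/√2 + (1/√2)i)|0100⟩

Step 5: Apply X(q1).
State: (-1/√2 + (1/√2)i)|0000⟩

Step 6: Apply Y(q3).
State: (-1/√2 - (1/√2)i)|0001⟩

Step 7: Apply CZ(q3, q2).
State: (-1/√2 - (1/√2)i)|0001⟩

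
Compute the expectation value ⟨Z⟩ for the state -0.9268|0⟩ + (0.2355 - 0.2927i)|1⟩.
0.7178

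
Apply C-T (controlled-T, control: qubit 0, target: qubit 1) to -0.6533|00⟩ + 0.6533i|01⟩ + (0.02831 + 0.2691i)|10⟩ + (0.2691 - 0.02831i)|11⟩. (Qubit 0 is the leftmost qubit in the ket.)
-0.6533|00⟩ + 0.6533i|01⟩ + (0.02831 + 0.2691i)|10⟩ + (0.2103 + 0.1703i)|11⟩

C-T leaves the control-|0⟩ kets |00⟩, |01⟩ unchanged and applies T to qubit 1 on the control-|1⟩ pair (|10⟩, |11⟩).
T = [[1, 0], [0, (1/√2 + (1/√2)i)]].
With a = amp(|10⟩) = (0.02831 + 0.2691i) and b = amp(|11⟩) = (0.2691 - 0.02831i):
new amp(|10⟩) = (1)·a = (0.02831 + 0.2691i)
new amp(|11⟩) = (1/√2 + (1/√2)i)·b = (0.2103 + 0.1703i)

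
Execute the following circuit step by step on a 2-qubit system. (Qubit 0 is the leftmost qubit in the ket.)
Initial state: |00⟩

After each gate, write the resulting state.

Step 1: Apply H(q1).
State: 1/√2|00⟩ + 1/√2|01⟩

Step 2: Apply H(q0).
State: 1/2|00⟩ + 1/2|01⟩ + 1/2|10⟩ + 1/2|11⟩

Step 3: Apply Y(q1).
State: -(1/2)i|00⟩ + (1/2)i|01⟩ - (1/2)i|10⟩ + (1/2)i|11⟩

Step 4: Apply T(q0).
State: -(1/2)i|00⟩ + (1/2)i|01⟩ + (1/√8 - (1/√8)i)|10⟩ + (-1/√8 + (1/√8)i)|11⟩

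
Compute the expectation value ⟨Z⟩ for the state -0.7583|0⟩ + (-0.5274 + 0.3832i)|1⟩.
0.15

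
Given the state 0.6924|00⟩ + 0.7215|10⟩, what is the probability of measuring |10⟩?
0.5206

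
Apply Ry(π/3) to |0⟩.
0.866|0⟩ + 1/2|1⟩

Ry(π/3) = [[cos(θ/2), −sin(θ/2)], [sin(θ/2), cos(θ/2)]]; θ = π/3, cos(θ/2) ≈ 0.866025, sin(θ/2) ≈ 0.5.
With a = amp(|0⟩) = 1 and b = amp(|1⟩) = 0:
new amp(|0⟩) = (0.866025)·a + (-0.5)·b = 0.866
new amp(|1⟩) = (0.5)·a + (0.866025)·b = 1/2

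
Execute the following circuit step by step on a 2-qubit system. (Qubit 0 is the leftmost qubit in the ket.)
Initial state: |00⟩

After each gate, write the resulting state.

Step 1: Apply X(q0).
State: |10⟩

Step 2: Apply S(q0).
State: i|10⟩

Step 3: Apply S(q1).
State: i|10⟩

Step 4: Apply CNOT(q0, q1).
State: i|11⟩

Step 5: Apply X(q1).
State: i|10⟩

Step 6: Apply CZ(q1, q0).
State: i|10⟩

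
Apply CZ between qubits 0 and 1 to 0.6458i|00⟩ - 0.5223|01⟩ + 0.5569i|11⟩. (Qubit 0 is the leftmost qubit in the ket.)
0.6458i|00⟩ - 0.5223|01⟩ - 0.5569i|11⟩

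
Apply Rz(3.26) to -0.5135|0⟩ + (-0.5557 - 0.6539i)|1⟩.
(0.03038 + 0.5126i)|0⟩ + (0.6856 - 0.516i)|1⟩

Rz(3.26) = [[e^(−iθ/2), 0], [0, e^(iθ/2)]] with e^(±iθ/2) = cos(θ/2) ± i·sin(θ/2); θ = 3.26, cos(θ/2) ≈ -0.0591691, sin(θ/2) ≈ 0.998248.
With a = amp(|0⟩) = -0.5135 and b = amp(|1⟩) = (-0.5557 - 0.6539i):
new amp(|0⟩) = (-0.0591691 - 0.998248i)·a = (0.03038 + 0.5126i)
new amp(|1⟩) = (-0.0591691 + 0.998248i)·b = (0.6856 - 0.516i)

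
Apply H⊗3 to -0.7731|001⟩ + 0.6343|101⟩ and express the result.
-0.04907|000⟩ + 0.04907|001⟩ - 0.04907|010⟩ + 0.04907|011⟩ - 0.4976|100⟩ + 0.4976|101⟩ - 0.4976|110⟩ + 0.4976|111⟩

H⊗3 gives amp(|y⟩) = (1/2√2) Σ_x (−1)^(x·y) amp(|x⟩), where x·y is the number of positions in which both x and y have a 1.
|000⟩: (-0.7731 + 0.6343)/(2√2) = -0.04907
|001⟩: (0.7731 - 0.6343)/(2√2) = 0.04907
|010⟩: (-0.7731 + 0.6343)/(2√2) = -0.04907
|011⟩: (0.7731 - 0.6343)/(2√2) = 0.04907
|100⟩: (-0.7731 - 0.6343)/(2√2) = -0.4976
|101⟩: (0.7731 + 0.6343)/(2√2) = 0.4976
|110⟩: (-0.7731 - 0.6343)/(2√2) = -0.4976
|111⟩: (0.7731 + 0.6343)/(2√2) = 0.4976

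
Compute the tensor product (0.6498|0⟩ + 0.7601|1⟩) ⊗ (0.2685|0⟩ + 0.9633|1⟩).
0.1745|00⟩ + 0.626|01⟩ + 0.2041|10⟩ + 0.7322|11⟩

amp(|b₁b₂…⟩) = product of the factor amplitudes for bits b₁, b₂, …; only kets whose every factor amplitude is nonzero survive.
|00⟩: (0.6498)(0.2685) = 0.1745
|01⟩: (0.6498)(0.9633) = 0.626
|10⟩: (0.7601)(0.2685) = 0.2041
|11⟩: (0.7601)(0.9633) = 0.7322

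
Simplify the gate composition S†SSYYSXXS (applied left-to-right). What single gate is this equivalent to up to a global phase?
S†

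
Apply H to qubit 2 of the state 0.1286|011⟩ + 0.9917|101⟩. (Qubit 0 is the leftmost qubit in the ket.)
0.09093|010⟩ - 0.09093|011⟩ + 0.7012|100⟩ - 0.7012|101⟩

H on qubit 2 mixes each pair of kets that differ only in qubit 2: amplitudes (a, b) of (|…0…⟩, |…1…⟩) become ((a + b)/√2, (a − b)/√2). Kets absent from the input have amplitude 0.
(|010⟩, |011⟩): (a, b) = (0, 0.1286) → (0.09093, -0.09093)
(|100⟩, |101⟩): (a, b) = (0, 0.9917) → (0.7012, -0.7012)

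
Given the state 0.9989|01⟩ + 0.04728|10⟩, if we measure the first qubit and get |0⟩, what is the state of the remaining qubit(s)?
|1⟩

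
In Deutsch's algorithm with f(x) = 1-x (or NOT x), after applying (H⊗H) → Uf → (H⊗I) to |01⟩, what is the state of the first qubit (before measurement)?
|1⟩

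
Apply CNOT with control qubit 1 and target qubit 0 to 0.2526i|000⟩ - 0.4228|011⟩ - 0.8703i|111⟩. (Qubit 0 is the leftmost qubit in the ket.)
0.2526i|000⟩ - 0.8703i|011⟩ - 0.4228|111⟩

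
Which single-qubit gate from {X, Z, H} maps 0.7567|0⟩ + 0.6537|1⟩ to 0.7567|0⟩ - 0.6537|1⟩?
Z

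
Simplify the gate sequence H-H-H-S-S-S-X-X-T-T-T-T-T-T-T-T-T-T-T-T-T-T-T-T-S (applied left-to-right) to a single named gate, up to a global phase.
H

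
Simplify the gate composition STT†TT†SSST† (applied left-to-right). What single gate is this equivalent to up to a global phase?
T†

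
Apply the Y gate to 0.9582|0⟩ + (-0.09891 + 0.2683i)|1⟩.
(0.2683 + 0.09891i)|0⟩ + 0.9582i|1⟩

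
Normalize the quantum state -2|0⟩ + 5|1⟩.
-0.3714|0⟩ + 0.9285|1⟩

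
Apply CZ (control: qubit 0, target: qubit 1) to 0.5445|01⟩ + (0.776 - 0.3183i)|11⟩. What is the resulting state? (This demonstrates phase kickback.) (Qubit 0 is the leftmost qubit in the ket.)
0.5445|01⟩ + (-0.776 + 0.3183i)|11⟩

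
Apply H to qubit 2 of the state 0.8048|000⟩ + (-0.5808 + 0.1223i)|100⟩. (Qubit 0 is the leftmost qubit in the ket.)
0.5691|000⟩ + 0.5691|001⟩ + (-0.4107 + 0.08648i)|100⟩ + (-0.4107 + 0.08648i)|101⟩

H on qubit 2 mixes each pair of kets that differ only in qubit 2: amplitudes (a, b) of (|…0…⟩, |…1…⟩) become ((a + b)/√2, (a − b)/√2). Kets absent from the input have amplitude 0.
(|000⟩, |001⟩): (a, b) = (0.8048, 0) → (0.5691, 0.5691)
(|100⟩, |101⟩): (a, b) = ((-0.5808 + 0.1223i), 0) → ((-0.4107 + 0.08648i), (-0.4107 + 0.08648i))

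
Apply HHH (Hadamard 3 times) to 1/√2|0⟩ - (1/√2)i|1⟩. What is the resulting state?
(1/2 - (1/2)i)|0⟩ + (1/2 + (1/2)i)|1⟩

H² = I, so H^3 = H: a single Hadamard. With (a, b) = (1/√2, -(1/√2)i), H gives ((a + b)/√2, (a − b)/√2) = ((1/2 - (1/2)i), (1/2 + (1/2)i)).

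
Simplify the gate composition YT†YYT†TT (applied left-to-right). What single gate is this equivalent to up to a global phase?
Y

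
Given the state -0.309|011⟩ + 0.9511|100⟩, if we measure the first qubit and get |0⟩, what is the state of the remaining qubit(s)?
-|11⟩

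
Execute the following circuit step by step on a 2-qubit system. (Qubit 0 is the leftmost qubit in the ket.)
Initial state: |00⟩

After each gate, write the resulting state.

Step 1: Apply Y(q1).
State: i|01⟩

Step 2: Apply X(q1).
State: i|00⟩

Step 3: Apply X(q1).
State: i|01⟩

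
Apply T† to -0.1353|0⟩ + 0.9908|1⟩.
-0.1353|0⟩ + (0.7006 - 0.7006i)|1⟩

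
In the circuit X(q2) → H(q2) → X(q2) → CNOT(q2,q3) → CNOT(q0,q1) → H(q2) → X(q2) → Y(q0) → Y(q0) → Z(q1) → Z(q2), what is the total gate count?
11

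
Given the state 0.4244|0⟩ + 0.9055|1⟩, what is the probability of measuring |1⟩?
0.8199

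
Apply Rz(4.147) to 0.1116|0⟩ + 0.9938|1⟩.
(-0.05377 - 0.09779i)|0⟩ + (-0.4788 + 0.8709i)|1⟩

Rz(4.147) = [[e^(−iθ/2), 0], [0, e^(iθ/2)]] with e^(±iθ/2) = cos(θ/2) ± i·sin(θ/2); θ = 4.147, cos(θ/2) ≈ -0.481796, sin(θ/2) ≈ 0.876283.
With a = amp(|0⟩) = 0.1116 and b = amp(|1⟩) = 0.9938:
new amp(|0⟩) = (-0.481796 - 0.876283i)·a = (-0.05377 - 0.09779i)
new amp(|1⟩) = (-0.481796 + 0.876283i)·b = (-0.4788 + 0.8709i)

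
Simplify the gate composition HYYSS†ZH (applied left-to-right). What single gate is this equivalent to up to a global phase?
X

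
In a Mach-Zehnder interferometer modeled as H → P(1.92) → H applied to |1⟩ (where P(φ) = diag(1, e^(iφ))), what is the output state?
(0.6711 - 0.4698i)|0⟩ + (0.3289 + 0.4698i)|1⟩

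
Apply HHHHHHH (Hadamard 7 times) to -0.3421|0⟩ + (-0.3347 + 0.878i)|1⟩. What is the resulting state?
(-0.4786 + 0.6208i)|0⟩ + (-0.005233 - 0.6208i)|1⟩

H² = I, so H^7 = H: a single Hadamard. With (a, b) = (-0.3421, (-0.3347 + 0.878i)), H gives ((a + b)/√2, (a − b)/√2) = ((-0.4786 + 0.6208i), (-0.005233 - 0.6208i)).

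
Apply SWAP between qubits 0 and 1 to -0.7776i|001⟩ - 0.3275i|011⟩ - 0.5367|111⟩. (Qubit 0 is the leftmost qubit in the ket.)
-0.7776i|001⟩ - 0.3275i|101⟩ - 0.5367|111⟩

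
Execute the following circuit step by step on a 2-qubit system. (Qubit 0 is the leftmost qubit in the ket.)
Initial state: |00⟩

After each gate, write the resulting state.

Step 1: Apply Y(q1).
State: i|01⟩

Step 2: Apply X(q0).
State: i|11⟩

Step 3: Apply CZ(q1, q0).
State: -i|11⟩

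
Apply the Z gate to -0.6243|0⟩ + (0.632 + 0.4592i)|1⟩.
-0.6243|0⟩ + (-0.632 - 0.4592i)|1⟩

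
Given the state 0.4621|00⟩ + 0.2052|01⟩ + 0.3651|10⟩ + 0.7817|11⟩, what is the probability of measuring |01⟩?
0.04211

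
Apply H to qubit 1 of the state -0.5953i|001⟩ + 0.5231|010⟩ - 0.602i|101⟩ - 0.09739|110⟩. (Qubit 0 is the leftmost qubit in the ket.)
0.3699|000⟩ - 0.4209i|001⟩ - 0.3699|010⟩ - 0.4209i|011⟩ - 0.06887|100⟩ - 0.4257i|101⟩ + 0.06887|110⟩ - 0.4257i|111⟩

H on qubit 1 mixes each pair of kets that differ only in qubit 1: amplitudes (a, b) of (|…0…⟩, |…1…⟩) become ((a + b)/√2, (a − b)/√2). Kets absent from the input have amplitude 0.
(|000⟩, |010⟩): (a, b) = (0, 0.5231) → (0.3699, -0.3699)
(|001⟩, |011⟩): (a, b) = (-0.5953i, 0) → (-0.4209i, -0.4209i)
(|100⟩, |110⟩): (a, b) = (0, -0.09739) → (-0.06887, 0.06887)
(|101⟩, |111⟩): (a, b) = (-0.602i, 0) → (-0.4257i, -0.4257i)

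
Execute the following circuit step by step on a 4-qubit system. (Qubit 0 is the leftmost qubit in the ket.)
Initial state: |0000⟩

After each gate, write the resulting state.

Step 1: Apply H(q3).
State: 1/√2|0000⟩ + 1/√2|0001⟩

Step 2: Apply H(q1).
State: 1/2|0000⟩ + 1/2|0001⟩ + 1/2|0100⟩ + 1/2|0101⟩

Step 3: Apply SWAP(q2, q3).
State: 1/2|0000⟩ + 1/2|0010⟩ + 1/2|0100⟩ + 1/2|0110⟩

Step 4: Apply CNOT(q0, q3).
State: 1/2|0000⟩ + 1/2|0010⟩ + 1/2|0100⟩ + 1/2|0110⟩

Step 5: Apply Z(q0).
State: 1/2|0000⟩ + 1/2|0010⟩ + 1/2|0100⟩ + 1/2|0110⟩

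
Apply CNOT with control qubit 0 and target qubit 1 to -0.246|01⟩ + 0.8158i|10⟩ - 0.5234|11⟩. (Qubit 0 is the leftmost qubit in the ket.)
-0.246|01⟩ - 0.5234|10⟩ + 0.8158i|11⟩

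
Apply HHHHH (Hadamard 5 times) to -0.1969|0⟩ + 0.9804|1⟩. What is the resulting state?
0.554|0⟩ - 0.8325|1⟩

H² = I, so H^5 = H: a single Hadamard. With (a, b) = (-0.1969, 0.9804), H gives ((a + b)/√2, (a − b)/√2) = (0.554, -0.8325).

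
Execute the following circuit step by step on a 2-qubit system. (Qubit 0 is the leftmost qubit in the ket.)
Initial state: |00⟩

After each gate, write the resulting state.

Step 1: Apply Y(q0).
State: i|10⟩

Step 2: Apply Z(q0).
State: -i|10⟩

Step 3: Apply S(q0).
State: |10⟩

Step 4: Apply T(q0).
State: (1/√2 + (1/√2)i)|10⟩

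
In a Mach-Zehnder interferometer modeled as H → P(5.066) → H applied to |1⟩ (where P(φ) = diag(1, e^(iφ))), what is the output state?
(0.3269 + 0.4691i)|0⟩ + (0.6731 - 0.4691i)|1⟩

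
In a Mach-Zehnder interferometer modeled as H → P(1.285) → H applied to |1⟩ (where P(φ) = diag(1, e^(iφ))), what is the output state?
(0.359 - 0.4797i)|0⟩ + (0.641 + 0.4797i)|1⟩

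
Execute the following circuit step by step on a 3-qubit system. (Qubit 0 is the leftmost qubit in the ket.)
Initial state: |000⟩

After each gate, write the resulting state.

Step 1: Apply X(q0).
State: |100⟩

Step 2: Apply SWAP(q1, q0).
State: |010⟩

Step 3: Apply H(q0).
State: 1/√2|010⟩ + 1/√2|110⟩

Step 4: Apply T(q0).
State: 1/√2|010⟩ + (1/2 + (1/2)i)|110⟩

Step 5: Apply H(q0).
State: (0.8536 + (1/√8)i)|010⟩ + (0.1464 - (1/√8)i)|110⟩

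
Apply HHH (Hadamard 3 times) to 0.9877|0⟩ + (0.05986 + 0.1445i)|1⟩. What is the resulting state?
(0.7407 + 0.1022i)|0⟩ + (0.6561 - 0.1022i)|1⟩

H² = I, so H^3 = H: a single Hadamard. With (a, b) = (0.9877, (0.05986 + 0.1445i)), H gives ((a + b)/√2, (a − b)/√2) = ((0.7407 + 0.1022i), (0.6561 - 0.1022i)).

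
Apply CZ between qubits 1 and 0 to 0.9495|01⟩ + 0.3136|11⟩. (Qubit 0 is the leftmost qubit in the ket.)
0.9495|01⟩ - 0.3136|11⟩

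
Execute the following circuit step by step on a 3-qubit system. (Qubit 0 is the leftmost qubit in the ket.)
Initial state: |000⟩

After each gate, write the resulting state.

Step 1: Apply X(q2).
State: |001⟩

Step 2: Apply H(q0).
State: 1/√2|001⟩ + 1/√2|101⟩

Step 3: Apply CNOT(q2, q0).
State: 1/√2|001⟩ + 1/√2|101⟩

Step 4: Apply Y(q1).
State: (1/√2)i|011⟩ + (1/√2)i|111⟩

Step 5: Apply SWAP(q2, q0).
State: (1/√2)i|110⟩ + (1/√2)i|111⟩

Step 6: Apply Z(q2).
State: (1/√2)i|110⟩ - (1/√2)i|111⟩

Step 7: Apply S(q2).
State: (1/√2)i|110⟩ + 1/√2|111⟩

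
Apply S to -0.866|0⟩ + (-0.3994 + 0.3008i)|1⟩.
-0.866|0⟩ + (-0.3008 - 0.3994i)|1⟩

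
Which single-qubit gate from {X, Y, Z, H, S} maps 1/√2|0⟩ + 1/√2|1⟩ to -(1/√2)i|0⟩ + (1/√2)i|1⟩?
Y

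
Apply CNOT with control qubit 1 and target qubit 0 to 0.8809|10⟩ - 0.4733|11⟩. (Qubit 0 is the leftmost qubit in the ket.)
-0.4733|01⟩ + 0.8809|10⟩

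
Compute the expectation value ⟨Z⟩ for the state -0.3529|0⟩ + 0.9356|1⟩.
-0.7508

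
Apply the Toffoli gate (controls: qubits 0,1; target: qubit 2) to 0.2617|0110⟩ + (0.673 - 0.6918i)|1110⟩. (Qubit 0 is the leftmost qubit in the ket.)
0.2617|0110⟩ + (0.673 - 0.6918i)|1100⟩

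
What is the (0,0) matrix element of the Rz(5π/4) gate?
(-0.3827 - 0.9239i)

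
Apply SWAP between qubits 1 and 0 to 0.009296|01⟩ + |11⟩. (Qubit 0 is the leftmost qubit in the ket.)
0.009296|10⟩ + |11⟩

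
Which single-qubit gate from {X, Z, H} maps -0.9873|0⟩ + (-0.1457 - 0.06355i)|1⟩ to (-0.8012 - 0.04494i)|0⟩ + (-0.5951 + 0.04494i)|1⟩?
H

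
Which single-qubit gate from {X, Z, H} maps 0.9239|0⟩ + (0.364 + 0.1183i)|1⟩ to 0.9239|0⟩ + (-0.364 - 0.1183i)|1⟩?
Z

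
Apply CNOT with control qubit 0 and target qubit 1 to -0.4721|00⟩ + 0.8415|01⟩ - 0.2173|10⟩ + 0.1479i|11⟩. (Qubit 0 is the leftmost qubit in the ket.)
-0.4721|00⟩ + 0.8415|01⟩ + 0.1479i|10⟩ - 0.2173|11⟩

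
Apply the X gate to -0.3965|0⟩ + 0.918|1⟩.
0.918|0⟩ - 0.3965|1⟩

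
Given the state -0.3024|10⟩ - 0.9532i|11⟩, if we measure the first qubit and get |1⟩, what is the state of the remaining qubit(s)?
-0.3024|0⟩ - 0.9532i|1⟩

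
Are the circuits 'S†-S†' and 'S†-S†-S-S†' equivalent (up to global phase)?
Yes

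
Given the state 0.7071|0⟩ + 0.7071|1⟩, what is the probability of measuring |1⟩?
0.5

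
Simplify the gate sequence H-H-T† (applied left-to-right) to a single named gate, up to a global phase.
T†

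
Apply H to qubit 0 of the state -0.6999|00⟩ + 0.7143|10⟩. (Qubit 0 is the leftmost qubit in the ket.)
0.01018|00⟩ - |10⟩

H on qubit 0 mixes each pair of kets that differ only in qubit 0: amplitudes (a, b) of (|…0…⟩, |…1…⟩) become ((a + b)/√2, (a − b)/√2). Kets absent from the input have amplitude 0.
(|00⟩, |10⟩): (a, b) = (-0.6999, 0.7143) → (0.01018, -1)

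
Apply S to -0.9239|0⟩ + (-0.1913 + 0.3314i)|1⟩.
-0.9239|0⟩ + (-0.3314 - 0.1913i)|1⟩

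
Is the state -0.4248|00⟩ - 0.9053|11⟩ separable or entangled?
Entangled

Writing the state as a|00⟩ + b|01⟩ + c|10⟩ + d|11⟩, it is a product state iff ad − bc = 0.
Here (a, b, c, d) = (-0.4248, 0, 0, -0.9053): ad − bc = (-0.4248)(-0.9053) − (0)(0) = 0.3846 ≠ 0, so the state is entangled.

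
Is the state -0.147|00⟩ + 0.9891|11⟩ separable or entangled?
Entangled

Writing the state as a|00⟩ + b|01⟩ + c|10⟩ + d|11⟩, it is a product state iff ad − bc = 0.
Here (a, b, c, d) = (-0.147, 0, 0, 0.9891): ad − bc = (-0.147)(0.9891) − (0)(0) = -0.1454 ≠ 0, so the state is entangled.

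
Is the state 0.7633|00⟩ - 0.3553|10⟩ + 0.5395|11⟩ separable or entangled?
Entangled

Writing the state as a|00⟩ + b|01⟩ + c|10⟩ + d|11⟩, it is a product state iff ad − bc = 0.
Here (a, b, c, d) = (0.7633, 0, -0.3553, 0.5395): ad − bc = (0.7633)(0.5395) − (0)(-0.3553) = 0.4118 ≠ 0, so the state is entangled.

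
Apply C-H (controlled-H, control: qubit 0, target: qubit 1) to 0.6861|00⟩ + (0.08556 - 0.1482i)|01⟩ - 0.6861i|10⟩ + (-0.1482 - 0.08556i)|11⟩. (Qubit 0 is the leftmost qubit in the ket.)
0.6861|00⟩ + (0.08556 - 0.1482i)|01⟩ + (-0.1048 - 0.5456i)|10⟩ + (0.1048 - 0.4246i)|11⟩

C-H leaves the control-|0⟩ kets |00⟩, |01⟩ unchanged and applies H to qubit 1 on the control-|1⟩ pair (|10⟩, |11⟩).
H = [[1/√2, 1/√2], [1/√2, -1/√2]].
With a = amp(|10⟩) = -0.6861i and b = amp(|11⟩) = (-0.1482 - 0.08556i):
new amp(|10⟩) = (1/√2)·a + (1/√2)·b = (-0.1048 - 0.5456i)
new amp(|11⟩) = (1/√2)·a + (-1/√2)·b = (0.1048 - 0.4246i)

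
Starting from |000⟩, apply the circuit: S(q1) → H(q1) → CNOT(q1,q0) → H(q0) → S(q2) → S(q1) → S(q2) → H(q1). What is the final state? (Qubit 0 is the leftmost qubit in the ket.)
(1/√8 + (1/√8)i)|000⟩ + (1/√8 - (1/√8)i)|010⟩ + (1/√8 - (1/√8)i)|100⟩ + (1/√8 + (1/√8)i)|110⟩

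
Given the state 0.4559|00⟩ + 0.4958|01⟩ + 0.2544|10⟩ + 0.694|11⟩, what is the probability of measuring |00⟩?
0.2078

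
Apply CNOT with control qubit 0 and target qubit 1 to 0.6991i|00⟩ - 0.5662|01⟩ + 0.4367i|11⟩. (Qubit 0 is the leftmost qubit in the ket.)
0.6991i|00⟩ - 0.5662|01⟩ + 0.4367i|10⟩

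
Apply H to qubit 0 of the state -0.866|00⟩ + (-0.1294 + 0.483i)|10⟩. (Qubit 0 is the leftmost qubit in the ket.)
(-0.7039 + 0.3415i)|00⟩ + (-0.5209 - 0.3415i)|10⟩

H on qubit 0 mixes each pair of kets that differ only in qubit 0: amplitudes (a, b) of (|…0…⟩, |…1…⟩) become ((a + b)/√2, (a − b)/√2). Kets absent from the input have amplitude 0.
(|00⟩, |10⟩): (a, b) = (-0.866, (-0.1294 + 0.483i)) → ((-0.7039 + 0.3415i), (-0.5209 - 0.3415i))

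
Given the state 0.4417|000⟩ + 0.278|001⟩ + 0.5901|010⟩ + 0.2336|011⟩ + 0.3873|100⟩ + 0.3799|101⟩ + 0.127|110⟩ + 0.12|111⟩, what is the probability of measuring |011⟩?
0.05457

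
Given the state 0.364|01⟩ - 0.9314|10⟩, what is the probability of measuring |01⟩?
0.1325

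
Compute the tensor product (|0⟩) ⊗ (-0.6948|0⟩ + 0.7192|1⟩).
-0.6948|00⟩ + 0.7192|01⟩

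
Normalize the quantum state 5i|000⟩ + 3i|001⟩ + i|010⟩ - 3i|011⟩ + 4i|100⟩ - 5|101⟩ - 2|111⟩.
0.53i|000⟩ + 0.318i|001⟩ + 0.106i|010⟩ - 0.318i|011⟩ + 0.424i|100⟩ - 0.53|101⟩ - 0.212|111⟩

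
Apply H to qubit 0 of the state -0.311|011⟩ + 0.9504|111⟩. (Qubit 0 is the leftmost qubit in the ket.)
0.4521|011⟩ - 0.8919|111⟩

H on qubit 0 mixes each pair of kets that differ only in qubit 0: amplitudes (a, b) of (|…0…⟩, |…1…⟩) become ((a + b)/√2, (a − b)/√2). Kets absent from the input have amplitude 0.
(|011⟩, |111⟩): (a, b) = (-0.311, 0.9504) → (0.4521, -0.8919)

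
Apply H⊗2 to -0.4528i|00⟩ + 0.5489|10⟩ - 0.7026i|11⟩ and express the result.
(0.2745 - 0.5777i)|00⟩ + (0.2745 + 0.1249i)|01⟩ + (-0.2745 + 0.1249i)|10⟩ + (-0.2745 - 0.5777i)|11⟩

H⊗2 gives amp(|y⟩) = (1/2) Σ_x (−1)^(x·y) amp(|x⟩), where x·y is the number of positions in which both x and y have a 1.
|00⟩: (-0.4528i + 0.5489 - 0.7026i)/2 = (0.2745 - 0.5777i)
|01⟩: (-0.4528i + 0.5489 + 0.7026i)/2 = (0.2745 + 0.1249i)
|10⟩: (-0.4528i - 0.5489 + 0.7026i)/2 = (-0.2745 + 0.1249i)
|11⟩: (-0.4528i - 0.5489 - 0.7026i)/2 = (-0.2745 - 0.5777i)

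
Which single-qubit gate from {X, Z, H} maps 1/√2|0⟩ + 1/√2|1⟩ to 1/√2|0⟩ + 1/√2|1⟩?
X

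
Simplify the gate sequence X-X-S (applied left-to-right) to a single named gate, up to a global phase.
S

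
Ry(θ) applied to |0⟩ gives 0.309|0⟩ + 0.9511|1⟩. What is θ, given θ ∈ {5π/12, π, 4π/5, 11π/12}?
4π/5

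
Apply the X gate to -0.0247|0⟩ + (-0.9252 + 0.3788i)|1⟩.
(-0.9252 + 0.3788i)|0⟩ - 0.0247|1⟩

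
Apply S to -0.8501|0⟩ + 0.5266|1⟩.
-0.8501|0⟩ + 0.5266i|1⟩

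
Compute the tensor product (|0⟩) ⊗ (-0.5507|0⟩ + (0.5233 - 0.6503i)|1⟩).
-0.5507|00⟩ + (0.5233 - 0.6503i)|01⟩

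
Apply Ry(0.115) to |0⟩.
0.9983|0⟩ + 0.05747|1⟩

Ry(0.115) = [[cos(θ/2), −sin(θ/2)], [sin(θ/2), cos(θ/2)]]; θ = 0.115, cos(θ/2) ≈ 0.998347, sin(θ/2) ≈ 0.0574683.
With a = amp(|0⟩) = 1 and b = amp(|1⟩) = 0:
new amp(|0⟩) = (0.998347)·a + (-0.0574683)·b = 0.9983
new amp(|1⟩) = (0.0574683)·a + (0.998347)·b = 0.05747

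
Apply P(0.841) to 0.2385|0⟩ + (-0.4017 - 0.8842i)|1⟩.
0.2385|0⟩ + (0.3912 - 0.8889i)|1⟩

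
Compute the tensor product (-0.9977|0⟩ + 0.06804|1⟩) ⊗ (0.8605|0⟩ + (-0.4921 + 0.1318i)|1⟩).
-0.8585|00⟩ + (0.491 - 0.1315i)|01⟩ + 0.05855|10⟩ + (-0.03348 + 0.008968i)|11⟩

amp(|b₁b₂…⟩) = product of the factor amplitudes for bits b₁, b₂, …; only kets whose every factor amplitude is nonzero survive.
|00⟩: (-0.9977)(0.8605) = -0.8585
|01⟩: (-0.9977)(-0.4921 + 0.1318i) = (0.491 - 0.1315i)
|10⟩: (0.06804)(0.8605) = 0.05855
|11⟩: (0.06804)(-0.4921 + 0.1318i) = (-0.03348 + 0.008968i)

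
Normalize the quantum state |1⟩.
|1⟩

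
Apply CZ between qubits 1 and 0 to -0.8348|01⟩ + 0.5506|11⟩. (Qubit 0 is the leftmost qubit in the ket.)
-0.8348|01⟩ - 0.5506|11⟩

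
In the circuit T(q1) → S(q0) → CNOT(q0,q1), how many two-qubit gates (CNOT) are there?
1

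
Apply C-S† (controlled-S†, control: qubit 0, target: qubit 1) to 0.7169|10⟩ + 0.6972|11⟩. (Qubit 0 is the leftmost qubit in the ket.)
0.7169|10⟩ - 0.6972i|11⟩

C-S† leaves the control-|0⟩ kets |00⟩, |01⟩ unchanged and applies S† to qubit 1 on the control-|1⟩ pair (|10⟩, |11⟩).
S† = [[1, 0], [0, -i]].
With a = amp(|10⟩) = 0.7169 and b = amp(|11⟩) = 0.6972:
new amp(|10⟩) = (1)·a = 0.7169
new amp(|11⟩) = (-i)·b = -0.6972i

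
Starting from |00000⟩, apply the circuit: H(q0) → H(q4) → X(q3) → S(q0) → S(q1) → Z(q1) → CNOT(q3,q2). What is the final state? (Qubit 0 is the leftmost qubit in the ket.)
1/2|00110⟩ + 1/2|00111⟩ + (1/2)i|10110⟩ + (1/2)i|10111⟩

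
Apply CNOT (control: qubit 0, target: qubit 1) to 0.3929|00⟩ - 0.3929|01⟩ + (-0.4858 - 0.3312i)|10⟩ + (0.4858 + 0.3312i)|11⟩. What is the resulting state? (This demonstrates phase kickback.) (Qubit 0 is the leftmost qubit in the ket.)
0.3929|00⟩ - 0.3929|01⟩ + (0.4858 + 0.3312i)|10⟩ + (-0.4858 - 0.3312i)|11⟩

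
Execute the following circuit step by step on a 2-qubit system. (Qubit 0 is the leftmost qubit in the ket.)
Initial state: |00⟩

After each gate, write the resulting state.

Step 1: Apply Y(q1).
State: i|01⟩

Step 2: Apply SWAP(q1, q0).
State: i|10⟩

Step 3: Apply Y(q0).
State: |00⟩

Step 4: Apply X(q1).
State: |01⟩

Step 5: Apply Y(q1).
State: -i|00⟩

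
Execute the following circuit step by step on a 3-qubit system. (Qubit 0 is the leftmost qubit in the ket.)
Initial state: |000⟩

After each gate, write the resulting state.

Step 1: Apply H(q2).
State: 1/√2|000⟩ + 1/√2|001⟩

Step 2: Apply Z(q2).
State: 1/√2|000⟩ - 1/√2|001⟩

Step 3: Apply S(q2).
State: 1/√2|000⟩ - (1/√2)i|001⟩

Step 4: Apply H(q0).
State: 1/2|000⟩ - (1/2)i|001⟩ + 1/2|100⟩ - (1/2)i|101⟩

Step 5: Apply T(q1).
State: 1/2|000⟩ - (1/2)i|001⟩ + 1/2|100⟩ - (1/2)i|101⟩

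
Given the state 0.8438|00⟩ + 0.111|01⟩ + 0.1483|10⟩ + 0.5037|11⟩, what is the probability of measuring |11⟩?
0.2537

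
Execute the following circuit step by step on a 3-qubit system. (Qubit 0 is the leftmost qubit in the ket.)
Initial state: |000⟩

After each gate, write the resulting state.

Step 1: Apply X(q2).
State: |001⟩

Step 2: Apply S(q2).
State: i|001⟩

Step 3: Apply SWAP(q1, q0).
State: i|001⟩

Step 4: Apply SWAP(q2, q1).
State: i|010⟩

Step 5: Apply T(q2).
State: i|010⟩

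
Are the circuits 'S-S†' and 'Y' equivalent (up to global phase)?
No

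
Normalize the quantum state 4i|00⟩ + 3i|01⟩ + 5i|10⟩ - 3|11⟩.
0.5208i|00⟩ + 0.3906i|01⟩ + 0.6509i|10⟩ - 0.3906|11⟩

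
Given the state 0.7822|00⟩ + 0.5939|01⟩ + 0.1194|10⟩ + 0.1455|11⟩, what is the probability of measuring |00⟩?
0.6118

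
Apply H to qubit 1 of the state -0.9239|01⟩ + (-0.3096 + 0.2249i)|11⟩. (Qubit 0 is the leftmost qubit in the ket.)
-0.6533|00⟩ + 0.6533|01⟩ + (-0.2189 + 0.159i)|10⟩ + (0.2189 - 0.159i)|11⟩

H on qubit 1 mixes each pair of kets that differ only in qubit 1: amplitudes (a, b) of (|…0…⟩, |…1…⟩) become ((a + b)/√2, (a − b)/√2). Kets absent from the input have amplitude 0.
(|00⟩, |01⟩): (a, b) = (0, -0.9239) → (-0.6533, 0.6533)
(|10⟩, |11⟩): (a, b) = (0, (-0.3096 + 0.2249i)) → ((-0.2189 + 0.159i), (0.2189 - 0.159i))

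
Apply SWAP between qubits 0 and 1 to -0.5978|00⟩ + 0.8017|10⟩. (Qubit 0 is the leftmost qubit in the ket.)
-0.5978|00⟩ + 0.8017|01⟩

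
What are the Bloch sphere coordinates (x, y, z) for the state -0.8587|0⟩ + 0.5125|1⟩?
(-0.8802, 0, 0.4747)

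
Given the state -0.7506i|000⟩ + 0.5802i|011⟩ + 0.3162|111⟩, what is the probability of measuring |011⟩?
0.3366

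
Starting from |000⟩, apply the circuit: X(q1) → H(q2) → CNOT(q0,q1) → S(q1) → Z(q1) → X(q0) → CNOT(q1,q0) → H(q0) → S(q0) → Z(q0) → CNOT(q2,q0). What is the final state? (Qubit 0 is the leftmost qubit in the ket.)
-(1/2)i|010⟩ - 1/2|011⟩ - 1/2|110⟩ - (1/2)i|111⟩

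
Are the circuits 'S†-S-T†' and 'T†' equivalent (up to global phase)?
Yes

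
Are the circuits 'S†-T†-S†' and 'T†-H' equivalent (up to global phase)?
No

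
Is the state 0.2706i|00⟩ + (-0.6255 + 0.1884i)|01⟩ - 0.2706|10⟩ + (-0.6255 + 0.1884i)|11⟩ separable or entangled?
Entangled

Writing the state as a|00⟩ + b|01⟩ + c|10⟩ + d|11⟩, it is a product state iff ad − bc = 0.
Here (a, b, c, d) = (0.2706i, (-0.6255 + 0.1884i), -0.2706, (-0.6255 + 0.1884i)): ad − bc = (0.2706i)(-0.6255 + 0.1884i) − (-0.6255 + 0.1884i)(-0.2706) = (-0.2202 - 0.1183i) ≠ 0, so the state is entangled.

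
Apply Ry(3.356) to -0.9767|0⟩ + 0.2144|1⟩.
-0.1087|0⟩ - 0.994|1⟩

Ry(3.356) = [[cos(θ/2), −sin(θ/2)], [sin(θ/2), cos(θ/2)]]; θ = 3.356, cos(θ/2) ≈ -0.106998, sin(θ/2) ≈ 0.994259.
With a = amp(|0⟩) = -0.9767 and b = amp(|1⟩) = 0.2144:
new amp(|0⟩) = (-0.106998)·a + (-0.994259)·b = -0.1087
new amp(|1⟩) = (0.994259)·a + (-0.106998)·b = -0.994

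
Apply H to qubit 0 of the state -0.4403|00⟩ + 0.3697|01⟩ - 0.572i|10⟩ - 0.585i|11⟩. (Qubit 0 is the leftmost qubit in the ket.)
(-0.3113 - 0.4045i)|00⟩ + (0.2614 - 0.4137i)|01⟩ + (-0.3113 + 0.4045i)|10⟩ + (0.2614 + 0.4137i)|11⟩

H on qubit 0 mixes each pair of kets that differ only in qubit 0: amplitudes (a, b) of (|…0…⟩, |…1…⟩) become ((a + b)/√2, (a − b)/√2). Kets absent from the input have amplitude 0.
(|00⟩, |10⟩): (a, b) = (-0.4403, -0.572i) → ((-0.3113 - 0.4045i), (-0.3113 + 0.4045i))
(|01⟩, |11⟩): (a, b) = (0.3697, -0.585i) → ((0.2614 - 0.4137i), (0.2614 + 0.4137i))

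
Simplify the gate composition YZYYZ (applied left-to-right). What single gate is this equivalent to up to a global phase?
Y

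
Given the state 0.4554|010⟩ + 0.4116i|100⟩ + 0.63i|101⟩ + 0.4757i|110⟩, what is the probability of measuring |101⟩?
0.3969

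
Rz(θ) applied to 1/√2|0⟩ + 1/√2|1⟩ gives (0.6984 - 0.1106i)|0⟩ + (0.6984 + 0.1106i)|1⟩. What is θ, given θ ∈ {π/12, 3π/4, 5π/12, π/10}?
π/10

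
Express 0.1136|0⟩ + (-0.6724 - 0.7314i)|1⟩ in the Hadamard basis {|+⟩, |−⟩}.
(-0.3951 - 0.5172i)|+⟩ + (0.5558 + 0.5172i)|−⟩

With |ψ⟩ = α|0⟩ + β|1⟩, the Hadamard-basis coefficients are ⟨+|ψ⟩ = (α + β)/√2 and ⟨−|ψ⟩ = (α − β)/√2.
Here α = 0.1136, β = (-0.6724 - 0.7314i): (α + β)/√2 = (-0.3951 - 0.5172i), (α − β)/√2 = (0.5558 + 0.5172i).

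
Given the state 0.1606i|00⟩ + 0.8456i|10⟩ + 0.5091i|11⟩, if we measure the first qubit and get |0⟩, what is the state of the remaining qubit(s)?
i|0⟩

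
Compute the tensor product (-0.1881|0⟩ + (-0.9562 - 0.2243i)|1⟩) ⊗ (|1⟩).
-0.1881|01⟩ + (-0.9562 - 0.2243i)|11⟩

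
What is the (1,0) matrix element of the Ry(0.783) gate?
0.3816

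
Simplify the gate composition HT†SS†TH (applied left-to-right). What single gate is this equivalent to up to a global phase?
I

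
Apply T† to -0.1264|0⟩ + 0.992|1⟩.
-0.1264|0⟩ + (0.7014 - 0.7014i)|1⟩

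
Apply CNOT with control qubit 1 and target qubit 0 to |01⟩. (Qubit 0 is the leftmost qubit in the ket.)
|11⟩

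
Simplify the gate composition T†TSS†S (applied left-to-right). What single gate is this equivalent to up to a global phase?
S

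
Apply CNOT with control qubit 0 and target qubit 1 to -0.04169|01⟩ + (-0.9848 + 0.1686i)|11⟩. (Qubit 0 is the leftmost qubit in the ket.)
-0.04169|01⟩ + (-0.9848 + 0.1686i)|10⟩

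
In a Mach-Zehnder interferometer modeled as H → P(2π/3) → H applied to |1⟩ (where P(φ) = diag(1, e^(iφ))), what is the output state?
(0.75 - 0.433i)|0⟩ + (0.25 + 0.433i)|1⟩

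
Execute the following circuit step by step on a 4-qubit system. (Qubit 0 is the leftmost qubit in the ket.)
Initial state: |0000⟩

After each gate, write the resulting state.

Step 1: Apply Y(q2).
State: i|0010⟩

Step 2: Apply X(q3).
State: i|0011⟩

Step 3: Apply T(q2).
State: (-1/√2 + (1/√2)i)|0011⟩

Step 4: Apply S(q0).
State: (-1/√2 + (1/√2)i)|0011⟩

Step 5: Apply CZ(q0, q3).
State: (-1/√2 + (1/√2)i)|0011⟩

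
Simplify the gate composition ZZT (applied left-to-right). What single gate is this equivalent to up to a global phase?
T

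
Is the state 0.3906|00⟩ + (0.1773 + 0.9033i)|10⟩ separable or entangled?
Separable

Writing the state as a|00⟩ + b|01⟩ + c|10⟩ + d|11⟩, it is a product state iff ad − bc = 0.
Here (a, b, c, d) = (0.3906, 0, (0.1773 + 0.9033i), 0): ad − bc = (0.3906)(0) − (0)(0.1773 + 0.9033i) = 0, so the state is separable.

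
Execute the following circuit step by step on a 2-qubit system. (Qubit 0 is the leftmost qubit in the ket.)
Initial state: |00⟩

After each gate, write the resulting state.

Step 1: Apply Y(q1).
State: i|01⟩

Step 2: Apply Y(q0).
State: -|11⟩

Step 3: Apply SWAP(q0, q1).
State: -|11⟩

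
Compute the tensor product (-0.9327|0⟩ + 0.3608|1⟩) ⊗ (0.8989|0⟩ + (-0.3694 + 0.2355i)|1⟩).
-0.8384|00⟩ + (0.3445 - 0.2197i)|01⟩ + 0.3243|10⟩ + (-0.1333 + 0.08497i)|11⟩

amp(|b₁b₂…⟩) = product of the factor amplitudes for bits b₁, b₂, …; only kets whose every factor amplitude is nonzero survive.
|00⟩: (-0.9327)(0.8989) = -0.8384
|01⟩: (-0.9327)(-0.3694 + 0.2355i) = (0.3445 - 0.2197i)
|10⟩: (0.3608)(0.8989) = 0.3243
|11⟩: (0.3608)(-0.3694 + 0.2355i) = (-0.1333 + 0.08497i)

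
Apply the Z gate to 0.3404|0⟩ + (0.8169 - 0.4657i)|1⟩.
0.3404|0⟩ + (-0.8169 + 0.4657i)|1⟩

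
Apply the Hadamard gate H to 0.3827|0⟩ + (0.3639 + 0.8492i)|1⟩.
(0.5279 + 0.6005i)|0⟩ + (0.01329 - 0.6005i)|1⟩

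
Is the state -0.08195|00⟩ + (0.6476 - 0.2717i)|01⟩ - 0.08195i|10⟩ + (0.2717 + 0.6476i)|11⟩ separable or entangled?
Separable

Writing the state as a|00⟩ + b|01⟩ + c|10⟩ + d|11⟩, it is a product state iff ad − bc = 0.
Here (a, b, c, d) = (-0.08195, (0.6476 - 0.2717i), -0.08195i, (0.2717 + 0.6476i)): ad − bc = (-0.08195)(0.2717 + 0.6476i) − (0.6476 - 0.2717i)(-0.08195i) = 0, so the state is separable.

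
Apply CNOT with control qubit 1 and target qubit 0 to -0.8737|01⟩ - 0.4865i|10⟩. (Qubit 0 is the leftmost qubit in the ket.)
-0.4865i|10⟩ - 0.8737|11⟩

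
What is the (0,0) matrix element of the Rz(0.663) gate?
(0.9456 - 0.3255i)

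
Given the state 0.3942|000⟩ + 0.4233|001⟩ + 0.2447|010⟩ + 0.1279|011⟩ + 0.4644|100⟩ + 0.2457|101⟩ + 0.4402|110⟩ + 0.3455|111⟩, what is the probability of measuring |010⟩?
0.05988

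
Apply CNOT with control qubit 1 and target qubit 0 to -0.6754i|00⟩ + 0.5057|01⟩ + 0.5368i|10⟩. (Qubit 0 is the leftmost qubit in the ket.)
-0.6754i|00⟩ + 0.5368i|10⟩ + 0.5057|11⟩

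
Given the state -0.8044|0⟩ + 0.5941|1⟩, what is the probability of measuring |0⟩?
0.6471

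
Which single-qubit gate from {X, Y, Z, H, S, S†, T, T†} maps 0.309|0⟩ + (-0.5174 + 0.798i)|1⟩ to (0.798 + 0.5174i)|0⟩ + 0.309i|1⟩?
Y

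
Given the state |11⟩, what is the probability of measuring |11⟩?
1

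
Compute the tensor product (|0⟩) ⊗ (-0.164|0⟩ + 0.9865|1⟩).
-0.164|00⟩ + 0.9865|01⟩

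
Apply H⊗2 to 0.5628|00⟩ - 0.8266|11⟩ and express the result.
-0.1319|00⟩ + 0.6947|01⟩ + 0.6947|10⟩ - 0.1319|11⟩

H⊗2 gives amp(|y⟩) = (1/2) Σ_x (−1)^(x·y) amp(|x⟩), where x·y is the number of positions in which both x and y have a 1.
|00⟩: (0.5628 - 0.8266)/2 = -0.1319
|01⟩: (0.5628 + 0.8266)/2 = 0.6947
|10⟩: (0.5628 + 0.8266)/2 = 0.6947
|11⟩: (0.5628 - 0.8266)/2 = -0.1319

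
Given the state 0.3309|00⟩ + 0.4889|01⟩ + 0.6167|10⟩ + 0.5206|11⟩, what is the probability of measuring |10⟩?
0.3803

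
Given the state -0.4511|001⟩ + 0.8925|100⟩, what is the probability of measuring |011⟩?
0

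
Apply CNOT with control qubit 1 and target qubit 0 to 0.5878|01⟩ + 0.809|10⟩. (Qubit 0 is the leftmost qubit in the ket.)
0.809|10⟩ + 0.5878|11⟩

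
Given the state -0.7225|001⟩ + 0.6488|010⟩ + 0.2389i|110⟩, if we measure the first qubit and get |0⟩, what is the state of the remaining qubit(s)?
-0.744|01⟩ + 0.6681|10⟩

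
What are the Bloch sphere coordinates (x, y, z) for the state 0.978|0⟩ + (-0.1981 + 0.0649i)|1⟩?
(-0.3875, 0.1269, 0.913)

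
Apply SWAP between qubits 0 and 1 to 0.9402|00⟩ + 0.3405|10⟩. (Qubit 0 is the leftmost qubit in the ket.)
0.9402|00⟩ + 0.3405|01⟩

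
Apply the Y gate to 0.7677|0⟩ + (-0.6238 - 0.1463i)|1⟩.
(-0.1463 + 0.6238i)|0⟩ + 0.7677i|1⟩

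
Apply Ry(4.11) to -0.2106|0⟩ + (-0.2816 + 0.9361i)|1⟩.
(0.3473 - 0.8285i)|0⟩ + (-0.0553 - 0.4358i)|1⟩

Ry(4.11) = [[cos(θ/2), −sin(θ/2)], [sin(θ/2), cos(θ/2)]]; θ = 4.11, cos(θ/2) ≈ -0.465504, sin(θ/2) ≈ 0.885046.
With a = amp(|0⟩) = -0.2106 and b = amp(|1⟩) = (-0.2816 + 0.9361i):
new amp(|0⟩) = (-0.465504)·a + (-0.885046)·b = (0.3473 - 0.8285i)
new amp(|1⟩) = (0.885046)·a + (-0.465504)·b = (-0.0553 - 0.4358i)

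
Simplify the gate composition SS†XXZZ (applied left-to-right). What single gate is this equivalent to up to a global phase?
I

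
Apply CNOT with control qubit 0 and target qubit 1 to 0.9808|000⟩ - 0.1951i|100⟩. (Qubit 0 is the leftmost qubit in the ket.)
0.9808|000⟩ - 0.1951i|110⟩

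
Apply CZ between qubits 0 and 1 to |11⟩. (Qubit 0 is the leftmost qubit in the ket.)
-|11⟩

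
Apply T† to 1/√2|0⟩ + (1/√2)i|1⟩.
1/√2|0⟩ + (1/2 + (1/2)i)|1⟩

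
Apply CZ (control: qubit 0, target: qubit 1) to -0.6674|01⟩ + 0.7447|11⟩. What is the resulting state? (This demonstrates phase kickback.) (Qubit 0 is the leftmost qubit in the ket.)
-0.6674|01⟩ - 0.7447|11⟩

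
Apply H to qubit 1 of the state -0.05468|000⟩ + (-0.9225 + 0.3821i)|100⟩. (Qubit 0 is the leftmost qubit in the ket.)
-0.03866|000⟩ - 0.03866|010⟩ + (-0.6523 + 0.2702i)|100⟩ + (-0.6523 + 0.2702i)|110⟩

H on qubit 1 mixes each pair of kets that differ only in qubit 1: amplitudes (a, b) of (|…0…⟩, |…1…⟩) become ((a + b)/√2, (a − b)/√2). Kets absent from the input have amplitude 0.
(|000⟩, |010⟩): (a, b) = (-0.05468, 0) → (-0.03866, -0.03866)
(|100⟩, |110⟩): (a, b) = ((-0.9225 + 0.3821i), 0) → ((-0.6523 + 0.2702i), (-0.6523 + 0.2702i))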